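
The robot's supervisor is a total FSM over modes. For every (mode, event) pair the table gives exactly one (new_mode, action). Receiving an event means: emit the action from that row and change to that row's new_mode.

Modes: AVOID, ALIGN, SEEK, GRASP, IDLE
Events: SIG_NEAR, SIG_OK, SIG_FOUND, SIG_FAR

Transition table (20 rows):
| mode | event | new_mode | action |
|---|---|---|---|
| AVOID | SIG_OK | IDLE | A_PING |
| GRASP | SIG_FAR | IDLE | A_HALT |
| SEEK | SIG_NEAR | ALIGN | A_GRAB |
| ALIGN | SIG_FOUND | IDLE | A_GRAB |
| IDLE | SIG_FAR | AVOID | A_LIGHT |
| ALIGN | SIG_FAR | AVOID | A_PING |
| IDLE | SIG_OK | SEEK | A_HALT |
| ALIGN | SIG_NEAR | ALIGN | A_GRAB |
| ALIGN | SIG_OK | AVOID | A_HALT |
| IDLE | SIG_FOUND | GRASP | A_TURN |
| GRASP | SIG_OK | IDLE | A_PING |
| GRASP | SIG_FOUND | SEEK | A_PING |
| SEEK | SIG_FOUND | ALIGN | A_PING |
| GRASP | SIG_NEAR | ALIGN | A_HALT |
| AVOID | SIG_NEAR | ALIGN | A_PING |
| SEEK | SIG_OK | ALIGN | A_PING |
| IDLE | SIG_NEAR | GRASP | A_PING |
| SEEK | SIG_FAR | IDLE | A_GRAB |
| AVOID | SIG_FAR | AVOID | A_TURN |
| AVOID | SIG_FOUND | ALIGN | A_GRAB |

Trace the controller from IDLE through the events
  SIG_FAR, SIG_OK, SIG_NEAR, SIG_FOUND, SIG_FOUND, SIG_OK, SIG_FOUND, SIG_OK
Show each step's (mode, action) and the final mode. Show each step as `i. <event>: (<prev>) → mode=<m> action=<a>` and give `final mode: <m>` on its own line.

1. SIG_FAR: (IDLE) → mode=AVOID action=A_LIGHT
2. SIG_OK: (AVOID) → mode=IDLE action=A_PING
3. SIG_NEAR: (IDLE) → mode=GRASP action=A_PING
4. SIG_FOUND: (GRASP) → mode=SEEK action=A_PING
5. SIG_FOUND: (SEEK) → mode=ALIGN action=A_PING
6. SIG_OK: (ALIGN) → mode=AVOID action=A_HALT
7. SIG_FOUND: (AVOID) → mode=ALIGN action=A_GRAB
8. SIG_OK: (ALIGN) → mode=AVOID action=A_HALT

final mode: AVOID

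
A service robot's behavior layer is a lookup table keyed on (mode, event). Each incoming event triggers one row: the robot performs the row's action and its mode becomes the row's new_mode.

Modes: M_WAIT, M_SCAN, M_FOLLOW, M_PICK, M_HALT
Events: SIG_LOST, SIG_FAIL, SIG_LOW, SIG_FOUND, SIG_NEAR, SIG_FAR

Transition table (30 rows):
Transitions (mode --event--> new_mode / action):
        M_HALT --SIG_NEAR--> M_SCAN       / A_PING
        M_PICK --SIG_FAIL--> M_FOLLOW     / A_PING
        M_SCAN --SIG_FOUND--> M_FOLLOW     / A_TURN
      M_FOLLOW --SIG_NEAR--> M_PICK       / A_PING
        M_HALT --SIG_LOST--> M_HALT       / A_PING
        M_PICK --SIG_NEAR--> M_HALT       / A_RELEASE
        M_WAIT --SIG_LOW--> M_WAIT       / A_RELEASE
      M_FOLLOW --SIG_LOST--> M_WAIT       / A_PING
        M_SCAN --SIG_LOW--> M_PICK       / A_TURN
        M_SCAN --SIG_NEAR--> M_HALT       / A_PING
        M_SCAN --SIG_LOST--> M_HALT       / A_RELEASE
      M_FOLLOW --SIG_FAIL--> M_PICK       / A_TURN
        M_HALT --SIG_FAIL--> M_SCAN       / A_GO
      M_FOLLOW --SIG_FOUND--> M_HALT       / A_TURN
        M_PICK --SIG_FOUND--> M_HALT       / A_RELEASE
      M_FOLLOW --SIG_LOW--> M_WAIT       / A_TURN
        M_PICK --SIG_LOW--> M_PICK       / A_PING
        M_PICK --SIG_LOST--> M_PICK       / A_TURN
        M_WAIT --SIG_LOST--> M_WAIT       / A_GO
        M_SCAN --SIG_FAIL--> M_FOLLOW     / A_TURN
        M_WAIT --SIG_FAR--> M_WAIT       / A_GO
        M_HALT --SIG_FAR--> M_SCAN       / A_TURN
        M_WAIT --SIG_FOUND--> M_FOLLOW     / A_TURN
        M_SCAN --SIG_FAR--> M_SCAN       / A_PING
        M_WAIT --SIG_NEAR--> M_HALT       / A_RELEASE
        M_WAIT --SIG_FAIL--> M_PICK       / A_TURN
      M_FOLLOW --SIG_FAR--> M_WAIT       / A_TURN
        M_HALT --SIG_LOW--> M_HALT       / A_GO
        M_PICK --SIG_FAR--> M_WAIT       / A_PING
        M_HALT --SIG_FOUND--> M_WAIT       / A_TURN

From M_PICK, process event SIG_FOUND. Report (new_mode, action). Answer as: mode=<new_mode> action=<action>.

current mode = M_PICK; filter table to that mode:
  (M_PICK, SIG_FAIL) → (M_FOLLOW, A_PING)
  (M_PICK, SIG_NEAR) → (M_HALT, A_RELEASE)
  (M_PICK, SIG_FOUND) → (M_HALT, A_RELEASE)  ← event matches
  (M_PICK, SIG_LOW) → (M_PICK, A_PING)
  (M_PICK, SIG_LOST) → (M_PICK, A_TURN)
  (M_PICK, SIG_FAR) → (M_WAIT, A_PING)
event = SIG_FOUND selects (M_HALT, A_RELEASE)

mode=M_HALT action=A_RELEASE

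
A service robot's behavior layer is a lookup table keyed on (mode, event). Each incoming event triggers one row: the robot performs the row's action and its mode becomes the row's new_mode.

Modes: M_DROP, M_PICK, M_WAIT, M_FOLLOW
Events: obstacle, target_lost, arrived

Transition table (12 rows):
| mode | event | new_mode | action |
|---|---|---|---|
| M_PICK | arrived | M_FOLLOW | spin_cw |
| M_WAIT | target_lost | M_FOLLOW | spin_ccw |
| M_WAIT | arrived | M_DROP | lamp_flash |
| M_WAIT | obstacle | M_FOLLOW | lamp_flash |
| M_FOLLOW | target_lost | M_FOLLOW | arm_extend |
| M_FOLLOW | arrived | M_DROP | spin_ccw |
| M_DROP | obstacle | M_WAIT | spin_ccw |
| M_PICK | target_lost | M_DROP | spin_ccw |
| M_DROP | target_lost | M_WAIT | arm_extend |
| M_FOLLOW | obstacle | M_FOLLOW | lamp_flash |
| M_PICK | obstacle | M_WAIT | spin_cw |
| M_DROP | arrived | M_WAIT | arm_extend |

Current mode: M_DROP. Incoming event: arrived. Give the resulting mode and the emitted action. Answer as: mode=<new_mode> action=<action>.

current mode = M_DROP; filter table to that mode:
  (M_DROP, obstacle) → (M_WAIT, spin_ccw)
  (M_DROP, target_lost) → (M_WAIT, arm_extend)
  (M_DROP, arrived) → (M_WAIT, arm_extend)  ← event matches
event = arrived selects (M_WAIT, arm_extend)

mode=M_WAIT action=arm_extend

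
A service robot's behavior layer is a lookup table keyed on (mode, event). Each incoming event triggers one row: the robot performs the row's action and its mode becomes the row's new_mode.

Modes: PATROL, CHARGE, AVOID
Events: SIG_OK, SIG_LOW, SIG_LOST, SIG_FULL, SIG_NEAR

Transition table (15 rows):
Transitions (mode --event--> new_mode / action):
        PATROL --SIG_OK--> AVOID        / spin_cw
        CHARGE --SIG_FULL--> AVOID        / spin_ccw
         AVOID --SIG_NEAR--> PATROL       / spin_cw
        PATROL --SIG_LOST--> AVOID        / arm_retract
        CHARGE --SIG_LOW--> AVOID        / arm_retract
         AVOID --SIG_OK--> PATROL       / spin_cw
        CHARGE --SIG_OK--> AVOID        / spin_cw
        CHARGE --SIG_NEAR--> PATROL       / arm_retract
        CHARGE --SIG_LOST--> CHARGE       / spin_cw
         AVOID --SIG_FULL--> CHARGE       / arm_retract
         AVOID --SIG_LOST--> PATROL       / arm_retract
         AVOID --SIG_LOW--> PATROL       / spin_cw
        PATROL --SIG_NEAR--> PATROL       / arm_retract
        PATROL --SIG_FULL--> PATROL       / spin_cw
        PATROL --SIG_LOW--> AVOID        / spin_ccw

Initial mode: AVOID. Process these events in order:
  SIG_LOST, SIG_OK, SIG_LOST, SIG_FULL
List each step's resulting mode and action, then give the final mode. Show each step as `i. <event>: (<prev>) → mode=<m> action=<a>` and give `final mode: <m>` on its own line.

final mode: PATROL

1. SIG_LOST: (AVOID) → mode=PATROL action=arm_retract
2. SIG_OK: (PATROL) → mode=AVOID action=spin_cw
3. SIG_LOST: (AVOID) → mode=PATROL action=arm_retract
4. SIG_FULL: (PATROL) → mode=PATROL action=spin_cw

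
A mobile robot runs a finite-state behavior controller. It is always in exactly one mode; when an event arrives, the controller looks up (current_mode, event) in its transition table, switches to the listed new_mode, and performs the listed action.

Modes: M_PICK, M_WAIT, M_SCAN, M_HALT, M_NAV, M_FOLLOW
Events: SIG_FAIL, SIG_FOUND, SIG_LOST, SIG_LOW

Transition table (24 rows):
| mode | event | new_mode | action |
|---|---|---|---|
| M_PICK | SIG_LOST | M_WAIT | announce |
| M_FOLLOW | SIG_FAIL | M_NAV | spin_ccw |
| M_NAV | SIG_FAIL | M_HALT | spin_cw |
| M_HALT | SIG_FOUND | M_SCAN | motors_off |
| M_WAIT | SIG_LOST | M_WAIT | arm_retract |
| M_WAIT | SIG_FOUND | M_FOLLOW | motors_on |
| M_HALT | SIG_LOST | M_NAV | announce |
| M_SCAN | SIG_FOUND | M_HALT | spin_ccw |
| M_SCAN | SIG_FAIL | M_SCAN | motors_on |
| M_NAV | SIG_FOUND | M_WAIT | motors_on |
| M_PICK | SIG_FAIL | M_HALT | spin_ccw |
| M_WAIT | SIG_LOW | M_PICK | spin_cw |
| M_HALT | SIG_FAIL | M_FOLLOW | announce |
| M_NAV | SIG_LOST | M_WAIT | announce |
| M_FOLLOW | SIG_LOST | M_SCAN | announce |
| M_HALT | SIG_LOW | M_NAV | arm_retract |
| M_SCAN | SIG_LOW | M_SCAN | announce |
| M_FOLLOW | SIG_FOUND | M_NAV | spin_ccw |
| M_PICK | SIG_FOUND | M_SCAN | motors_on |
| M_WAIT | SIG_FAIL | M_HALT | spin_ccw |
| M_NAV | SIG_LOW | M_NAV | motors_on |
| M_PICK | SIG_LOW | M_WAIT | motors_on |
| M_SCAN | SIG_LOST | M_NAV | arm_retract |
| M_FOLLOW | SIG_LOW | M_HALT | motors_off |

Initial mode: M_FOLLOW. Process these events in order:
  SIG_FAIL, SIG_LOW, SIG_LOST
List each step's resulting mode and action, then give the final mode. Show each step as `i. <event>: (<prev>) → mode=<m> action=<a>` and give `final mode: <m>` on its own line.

1. SIG_FAIL: (M_FOLLOW) → mode=M_NAV action=spin_ccw
2. SIG_LOW: (M_NAV) → mode=M_NAV action=motors_on
3. SIG_LOST: (M_NAV) → mode=M_WAIT action=announce

final mode: M_WAIT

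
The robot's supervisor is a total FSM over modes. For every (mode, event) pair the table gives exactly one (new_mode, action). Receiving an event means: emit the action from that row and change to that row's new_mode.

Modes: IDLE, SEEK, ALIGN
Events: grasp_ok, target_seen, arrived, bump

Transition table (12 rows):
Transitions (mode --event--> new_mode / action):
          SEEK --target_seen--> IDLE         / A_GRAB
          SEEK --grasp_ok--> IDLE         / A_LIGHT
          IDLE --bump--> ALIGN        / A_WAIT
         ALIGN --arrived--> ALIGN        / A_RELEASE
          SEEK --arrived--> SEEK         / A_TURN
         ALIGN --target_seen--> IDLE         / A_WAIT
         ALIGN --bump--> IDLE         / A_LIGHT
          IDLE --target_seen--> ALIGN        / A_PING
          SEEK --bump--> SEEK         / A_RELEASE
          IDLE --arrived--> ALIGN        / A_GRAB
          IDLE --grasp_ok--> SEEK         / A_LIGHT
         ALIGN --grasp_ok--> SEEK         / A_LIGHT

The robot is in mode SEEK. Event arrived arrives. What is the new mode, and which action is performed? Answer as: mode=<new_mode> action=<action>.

current mode = SEEK; filter table to that mode:
  (SEEK, target_seen) → (IDLE, A_GRAB)
  (SEEK, grasp_ok) → (IDLE, A_LIGHT)
  (SEEK, arrived) → (SEEK, A_TURN)  ← event matches
  (SEEK, bump) → (SEEK, A_RELEASE)
event = arrived selects (SEEK, A_TURN)

mode=SEEK action=A_TURN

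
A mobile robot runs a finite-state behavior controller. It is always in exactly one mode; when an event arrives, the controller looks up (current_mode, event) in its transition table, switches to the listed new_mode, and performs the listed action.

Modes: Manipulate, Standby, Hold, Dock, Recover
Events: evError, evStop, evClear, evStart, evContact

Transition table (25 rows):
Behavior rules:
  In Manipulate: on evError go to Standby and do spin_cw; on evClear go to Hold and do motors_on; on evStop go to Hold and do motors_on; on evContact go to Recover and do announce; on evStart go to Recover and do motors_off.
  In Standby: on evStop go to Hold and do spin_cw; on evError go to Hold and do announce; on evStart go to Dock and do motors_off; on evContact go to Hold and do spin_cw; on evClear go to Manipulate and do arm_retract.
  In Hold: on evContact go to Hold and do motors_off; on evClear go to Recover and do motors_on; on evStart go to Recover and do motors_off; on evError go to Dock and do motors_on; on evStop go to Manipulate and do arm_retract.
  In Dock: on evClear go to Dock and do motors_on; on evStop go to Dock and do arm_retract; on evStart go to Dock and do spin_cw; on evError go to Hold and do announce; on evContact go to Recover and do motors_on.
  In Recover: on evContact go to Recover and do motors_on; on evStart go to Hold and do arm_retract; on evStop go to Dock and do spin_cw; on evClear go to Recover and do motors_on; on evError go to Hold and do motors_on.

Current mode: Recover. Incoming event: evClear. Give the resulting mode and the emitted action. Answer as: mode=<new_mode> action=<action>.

current mode = Recover; filter table to that mode:
  (Recover, evContact) → (Recover, motors_on)
  (Recover, evStart) → (Hold, arm_retract)
  (Recover, evStop) → (Dock, spin_cw)
  (Recover, evClear) → (Recover, motors_on)  ← event matches
  (Recover, evError) → (Hold, motors_on)
event = evClear selects (Recover, motors_on)

mode=Recover action=motors_on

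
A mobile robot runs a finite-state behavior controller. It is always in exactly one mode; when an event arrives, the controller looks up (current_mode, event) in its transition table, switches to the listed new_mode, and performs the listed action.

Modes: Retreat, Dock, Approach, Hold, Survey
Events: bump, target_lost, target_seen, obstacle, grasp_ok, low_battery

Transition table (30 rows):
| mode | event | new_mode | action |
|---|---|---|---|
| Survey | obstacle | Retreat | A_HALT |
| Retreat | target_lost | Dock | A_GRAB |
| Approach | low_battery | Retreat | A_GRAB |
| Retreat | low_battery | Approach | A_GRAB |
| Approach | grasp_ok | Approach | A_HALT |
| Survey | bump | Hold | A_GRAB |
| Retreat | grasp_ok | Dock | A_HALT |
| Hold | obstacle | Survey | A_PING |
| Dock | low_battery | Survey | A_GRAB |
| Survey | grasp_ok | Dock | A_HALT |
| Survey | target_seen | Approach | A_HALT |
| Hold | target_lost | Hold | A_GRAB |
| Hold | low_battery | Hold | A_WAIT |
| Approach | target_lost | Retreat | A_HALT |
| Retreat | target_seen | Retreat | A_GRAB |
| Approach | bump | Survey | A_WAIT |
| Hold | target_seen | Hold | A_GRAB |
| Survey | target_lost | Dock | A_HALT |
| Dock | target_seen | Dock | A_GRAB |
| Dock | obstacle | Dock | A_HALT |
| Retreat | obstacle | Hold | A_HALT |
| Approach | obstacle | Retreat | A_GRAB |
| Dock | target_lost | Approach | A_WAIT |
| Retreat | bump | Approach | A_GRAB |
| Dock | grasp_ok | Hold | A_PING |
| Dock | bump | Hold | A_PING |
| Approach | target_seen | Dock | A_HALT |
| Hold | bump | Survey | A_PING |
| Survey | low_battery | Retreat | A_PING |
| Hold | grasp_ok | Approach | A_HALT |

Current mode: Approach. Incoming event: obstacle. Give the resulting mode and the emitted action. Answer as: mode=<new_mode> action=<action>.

mode=Retreat action=A_GRAB

current mode = Approach; filter table to that mode:
  (Approach, low_battery) → (Retreat, A_GRAB)
  (Approach, grasp_ok) → (Approach, A_HALT)
  (Approach, target_lost) → (Retreat, A_HALT)
  (Approach, bump) → (Survey, A_WAIT)
  (Approach, obstacle) → (Retreat, A_GRAB)  ← event matches
  (Approach, target_seen) → (Dock, A_HALT)
event = obstacle selects (Retreat, A_GRAB)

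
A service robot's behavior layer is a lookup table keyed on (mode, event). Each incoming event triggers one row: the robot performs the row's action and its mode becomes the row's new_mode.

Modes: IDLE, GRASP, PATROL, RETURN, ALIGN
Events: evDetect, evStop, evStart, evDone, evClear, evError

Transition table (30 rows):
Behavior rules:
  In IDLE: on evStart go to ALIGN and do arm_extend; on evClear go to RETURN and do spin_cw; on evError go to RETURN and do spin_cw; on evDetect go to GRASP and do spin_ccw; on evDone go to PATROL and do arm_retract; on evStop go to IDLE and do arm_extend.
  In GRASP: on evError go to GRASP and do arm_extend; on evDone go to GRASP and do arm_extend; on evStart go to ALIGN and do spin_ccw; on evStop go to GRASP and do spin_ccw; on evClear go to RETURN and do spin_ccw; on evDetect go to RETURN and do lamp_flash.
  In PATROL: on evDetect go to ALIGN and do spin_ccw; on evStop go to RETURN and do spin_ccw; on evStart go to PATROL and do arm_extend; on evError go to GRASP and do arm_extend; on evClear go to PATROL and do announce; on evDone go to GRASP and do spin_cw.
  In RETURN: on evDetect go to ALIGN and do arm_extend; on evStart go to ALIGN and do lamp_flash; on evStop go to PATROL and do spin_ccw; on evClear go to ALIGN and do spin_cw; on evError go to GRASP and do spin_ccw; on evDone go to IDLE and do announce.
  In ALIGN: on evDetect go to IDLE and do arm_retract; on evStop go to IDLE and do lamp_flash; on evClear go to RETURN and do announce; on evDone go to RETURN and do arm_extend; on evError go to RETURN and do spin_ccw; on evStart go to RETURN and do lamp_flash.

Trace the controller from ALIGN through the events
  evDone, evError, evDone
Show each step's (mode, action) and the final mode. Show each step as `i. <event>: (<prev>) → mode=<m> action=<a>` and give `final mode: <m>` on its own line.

final mode: GRASP

1. evDone: (ALIGN) → mode=RETURN action=arm_extend
2. evError: (RETURN) → mode=GRASP action=spin_ccw
3. evDone: (GRASP) → mode=GRASP action=arm_extend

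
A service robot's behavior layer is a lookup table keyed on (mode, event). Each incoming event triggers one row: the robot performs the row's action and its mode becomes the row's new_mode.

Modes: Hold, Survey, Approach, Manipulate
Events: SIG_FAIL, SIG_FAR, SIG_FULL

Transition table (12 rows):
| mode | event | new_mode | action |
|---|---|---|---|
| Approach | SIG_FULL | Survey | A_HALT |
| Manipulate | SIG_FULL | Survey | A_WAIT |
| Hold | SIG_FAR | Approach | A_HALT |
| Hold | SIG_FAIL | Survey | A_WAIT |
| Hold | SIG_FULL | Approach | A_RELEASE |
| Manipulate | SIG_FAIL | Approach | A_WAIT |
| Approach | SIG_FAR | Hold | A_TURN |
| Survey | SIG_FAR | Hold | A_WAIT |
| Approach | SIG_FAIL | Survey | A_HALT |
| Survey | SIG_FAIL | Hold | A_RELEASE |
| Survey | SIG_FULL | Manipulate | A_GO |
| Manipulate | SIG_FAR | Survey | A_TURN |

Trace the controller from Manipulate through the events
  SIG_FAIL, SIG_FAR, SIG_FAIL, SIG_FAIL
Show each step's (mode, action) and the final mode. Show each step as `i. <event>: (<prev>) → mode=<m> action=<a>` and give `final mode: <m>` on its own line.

final mode: Hold

1. SIG_FAIL: (Manipulate) → mode=Approach action=A_WAIT
2. SIG_FAR: (Approach) → mode=Hold action=A_TURN
3. SIG_FAIL: (Hold) → mode=Survey action=A_WAIT
4. SIG_FAIL: (Survey) → mode=Hold action=A_RELEASE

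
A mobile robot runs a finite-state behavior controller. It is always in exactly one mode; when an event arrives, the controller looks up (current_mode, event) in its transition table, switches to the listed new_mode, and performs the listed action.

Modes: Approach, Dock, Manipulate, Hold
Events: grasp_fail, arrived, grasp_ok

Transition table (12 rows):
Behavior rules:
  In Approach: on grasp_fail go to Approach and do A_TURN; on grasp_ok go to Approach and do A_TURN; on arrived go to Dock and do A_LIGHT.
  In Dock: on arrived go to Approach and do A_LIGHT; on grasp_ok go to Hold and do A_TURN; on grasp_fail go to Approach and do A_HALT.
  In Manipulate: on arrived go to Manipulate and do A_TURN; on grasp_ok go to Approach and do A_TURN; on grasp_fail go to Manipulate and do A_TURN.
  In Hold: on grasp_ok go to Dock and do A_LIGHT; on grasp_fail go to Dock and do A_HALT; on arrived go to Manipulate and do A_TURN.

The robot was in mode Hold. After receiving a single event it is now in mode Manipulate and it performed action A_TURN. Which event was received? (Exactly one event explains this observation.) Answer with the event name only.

try grasp_fail: (Hold, grasp_fail) → (Dock, A_HALT)
try arrived: (Hold, arrived) → (Manipulate, A_TURN)  ← matches
try grasp_ok: (Hold, grasp_ok) → (Dock, A_LIGHT)

arrived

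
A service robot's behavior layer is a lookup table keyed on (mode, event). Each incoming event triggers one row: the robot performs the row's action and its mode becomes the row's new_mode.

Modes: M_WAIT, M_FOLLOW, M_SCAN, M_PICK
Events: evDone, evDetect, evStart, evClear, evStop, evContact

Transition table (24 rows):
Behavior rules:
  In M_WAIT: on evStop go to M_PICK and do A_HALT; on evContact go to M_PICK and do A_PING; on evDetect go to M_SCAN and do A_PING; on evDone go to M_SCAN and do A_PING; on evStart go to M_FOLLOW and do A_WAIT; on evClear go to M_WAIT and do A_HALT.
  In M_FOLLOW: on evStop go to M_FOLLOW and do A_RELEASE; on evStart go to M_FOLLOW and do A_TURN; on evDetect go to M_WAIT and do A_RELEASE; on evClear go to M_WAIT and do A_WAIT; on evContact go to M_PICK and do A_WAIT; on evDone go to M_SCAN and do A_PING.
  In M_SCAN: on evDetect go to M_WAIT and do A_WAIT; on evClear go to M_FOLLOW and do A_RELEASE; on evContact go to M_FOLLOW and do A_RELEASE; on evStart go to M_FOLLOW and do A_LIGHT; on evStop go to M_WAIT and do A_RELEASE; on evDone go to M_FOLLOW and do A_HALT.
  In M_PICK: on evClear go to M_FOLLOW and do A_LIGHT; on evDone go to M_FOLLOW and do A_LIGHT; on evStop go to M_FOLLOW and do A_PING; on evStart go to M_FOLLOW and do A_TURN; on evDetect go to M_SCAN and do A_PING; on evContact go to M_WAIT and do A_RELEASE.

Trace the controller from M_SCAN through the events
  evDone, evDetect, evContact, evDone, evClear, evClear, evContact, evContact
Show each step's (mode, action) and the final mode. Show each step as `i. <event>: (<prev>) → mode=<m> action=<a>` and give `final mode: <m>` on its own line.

1. evDone: (M_SCAN) → mode=M_FOLLOW action=A_HALT
2. evDetect: (M_FOLLOW) → mode=M_WAIT action=A_RELEASE
3. evContact: (M_WAIT) → mode=M_PICK action=A_PING
4. evDone: (M_PICK) → mode=M_FOLLOW action=A_LIGHT
5. evClear: (M_FOLLOW) → mode=M_WAIT action=A_WAIT
6. evClear: (M_WAIT) → mode=M_WAIT action=A_HALT
7. evContact: (M_WAIT) → mode=M_PICK action=A_PING
8. evContact: (M_PICK) → mode=M_WAIT action=A_RELEASE

final mode: M_WAIT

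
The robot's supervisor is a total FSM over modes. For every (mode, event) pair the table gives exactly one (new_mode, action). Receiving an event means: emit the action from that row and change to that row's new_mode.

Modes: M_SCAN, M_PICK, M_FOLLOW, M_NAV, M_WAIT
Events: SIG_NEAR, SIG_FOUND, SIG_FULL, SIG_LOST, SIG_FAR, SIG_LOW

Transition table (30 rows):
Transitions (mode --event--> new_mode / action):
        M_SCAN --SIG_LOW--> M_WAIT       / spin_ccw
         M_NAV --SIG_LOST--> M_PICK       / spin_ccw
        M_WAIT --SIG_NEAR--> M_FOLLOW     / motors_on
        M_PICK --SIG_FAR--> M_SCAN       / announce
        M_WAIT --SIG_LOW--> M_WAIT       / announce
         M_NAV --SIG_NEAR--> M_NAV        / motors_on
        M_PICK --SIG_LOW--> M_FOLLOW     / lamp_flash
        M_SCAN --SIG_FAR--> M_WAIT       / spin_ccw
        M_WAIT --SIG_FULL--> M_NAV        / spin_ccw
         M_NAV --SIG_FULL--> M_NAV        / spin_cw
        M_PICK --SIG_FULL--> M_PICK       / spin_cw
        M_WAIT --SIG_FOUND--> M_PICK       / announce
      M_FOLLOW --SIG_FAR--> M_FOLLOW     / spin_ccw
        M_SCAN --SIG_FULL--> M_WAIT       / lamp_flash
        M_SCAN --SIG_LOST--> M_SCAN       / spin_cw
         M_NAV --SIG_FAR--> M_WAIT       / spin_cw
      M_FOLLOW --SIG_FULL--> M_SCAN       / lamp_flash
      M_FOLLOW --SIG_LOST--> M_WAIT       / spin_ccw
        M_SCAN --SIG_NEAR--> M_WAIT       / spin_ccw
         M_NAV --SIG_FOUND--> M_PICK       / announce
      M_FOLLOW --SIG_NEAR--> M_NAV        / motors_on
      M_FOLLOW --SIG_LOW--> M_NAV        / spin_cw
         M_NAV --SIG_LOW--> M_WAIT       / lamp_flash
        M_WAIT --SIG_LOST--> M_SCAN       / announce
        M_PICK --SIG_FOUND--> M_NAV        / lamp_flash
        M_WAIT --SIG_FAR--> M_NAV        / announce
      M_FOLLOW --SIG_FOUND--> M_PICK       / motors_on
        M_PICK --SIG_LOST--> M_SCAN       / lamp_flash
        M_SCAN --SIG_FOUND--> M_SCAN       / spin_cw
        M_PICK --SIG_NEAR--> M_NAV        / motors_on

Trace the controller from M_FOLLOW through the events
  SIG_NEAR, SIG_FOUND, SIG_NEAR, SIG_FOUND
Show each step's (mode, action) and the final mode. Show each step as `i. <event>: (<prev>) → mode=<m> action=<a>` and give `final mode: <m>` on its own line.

final mode: M_PICK

1. SIG_NEAR: (M_FOLLOW) → mode=M_NAV action=motors_on
2. SIG_FOUND: (M_NAV) → mode=M_PICK action=announce
3. SIG_NEAR: (M_PICK) → mode=M_NAV action=motors_on
4. SIG_FOUND: (M_NAV) → mode=M_PICK action=announce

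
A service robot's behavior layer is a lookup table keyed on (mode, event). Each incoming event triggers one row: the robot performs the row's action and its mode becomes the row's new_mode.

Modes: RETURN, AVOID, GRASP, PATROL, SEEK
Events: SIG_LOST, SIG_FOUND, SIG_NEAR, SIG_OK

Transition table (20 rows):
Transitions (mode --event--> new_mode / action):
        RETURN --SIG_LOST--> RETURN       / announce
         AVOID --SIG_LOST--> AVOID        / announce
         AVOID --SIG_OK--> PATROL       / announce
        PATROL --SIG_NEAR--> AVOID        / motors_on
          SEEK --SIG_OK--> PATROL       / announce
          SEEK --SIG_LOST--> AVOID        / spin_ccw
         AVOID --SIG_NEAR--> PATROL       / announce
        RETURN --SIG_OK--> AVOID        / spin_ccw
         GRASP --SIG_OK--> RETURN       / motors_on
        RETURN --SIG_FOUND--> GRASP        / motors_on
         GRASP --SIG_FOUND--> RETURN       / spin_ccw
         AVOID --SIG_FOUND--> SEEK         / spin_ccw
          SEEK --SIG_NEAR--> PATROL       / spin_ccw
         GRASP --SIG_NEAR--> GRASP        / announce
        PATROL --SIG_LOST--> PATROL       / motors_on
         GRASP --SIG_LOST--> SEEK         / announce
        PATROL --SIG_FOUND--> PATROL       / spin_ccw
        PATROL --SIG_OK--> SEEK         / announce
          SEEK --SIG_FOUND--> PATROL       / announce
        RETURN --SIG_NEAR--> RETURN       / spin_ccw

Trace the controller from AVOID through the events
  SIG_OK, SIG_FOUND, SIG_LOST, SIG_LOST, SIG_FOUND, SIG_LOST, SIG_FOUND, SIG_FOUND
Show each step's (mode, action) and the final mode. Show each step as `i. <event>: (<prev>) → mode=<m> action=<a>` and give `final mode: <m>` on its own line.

final mode: PATROL

1. SIG_OK: (AVOID) → mode=PATROL action=announce
2. SIG_FOUND: (PATROL) → mode=PATROL action=spin_ccw
3. SIG_LOST: (PATROL) → mode=PATROL action=motors_on
4. SIG_LOST: (PATROL) → mode=PATROL action=motors_on
5. SIG_FOUND: (PATROL) → mode=PATROL action=spin_ccw
6. SIG_LOST: (PATROL) → mode=PATROL action=motors_on
7. SIG_FOUND: (PATROL) → mode=PATROL action=spin_ccw
8. SIG_FOUND: (PATROL) → mode=PATROL action=spin_ccw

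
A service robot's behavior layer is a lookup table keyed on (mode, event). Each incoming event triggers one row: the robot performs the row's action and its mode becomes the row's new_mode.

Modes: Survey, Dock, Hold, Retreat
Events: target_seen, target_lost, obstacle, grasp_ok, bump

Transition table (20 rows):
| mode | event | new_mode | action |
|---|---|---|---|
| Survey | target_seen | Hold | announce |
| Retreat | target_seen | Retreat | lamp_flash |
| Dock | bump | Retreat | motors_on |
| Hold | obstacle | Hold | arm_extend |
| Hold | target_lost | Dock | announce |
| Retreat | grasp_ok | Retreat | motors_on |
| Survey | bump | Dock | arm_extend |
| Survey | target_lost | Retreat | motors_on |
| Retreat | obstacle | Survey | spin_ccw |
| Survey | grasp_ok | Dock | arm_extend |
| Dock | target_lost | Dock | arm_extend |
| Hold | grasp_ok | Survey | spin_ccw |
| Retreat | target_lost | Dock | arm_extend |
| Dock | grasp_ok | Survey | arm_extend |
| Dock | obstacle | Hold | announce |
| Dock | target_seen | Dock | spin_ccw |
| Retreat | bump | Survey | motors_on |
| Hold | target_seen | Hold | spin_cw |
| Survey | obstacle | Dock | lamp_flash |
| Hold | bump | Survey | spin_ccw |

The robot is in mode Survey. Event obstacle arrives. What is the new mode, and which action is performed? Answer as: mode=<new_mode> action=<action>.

current mode = Survey; filter table to that mode:
  (Survey, target_seen) → (Hold, announce)
  (Survey, bump) → (Dock, arm_extend)
  (Survey, target_lost) → (Retreat, motors_on)
  (Survey, grasp_ok) → (Dock, arm_extend)
  (Survey, obstacle) → (Dock, lamp_flash)  ← event matches
event = obstacle selects (Dock, lamp_flash)

mode=Dock action=lamp_flash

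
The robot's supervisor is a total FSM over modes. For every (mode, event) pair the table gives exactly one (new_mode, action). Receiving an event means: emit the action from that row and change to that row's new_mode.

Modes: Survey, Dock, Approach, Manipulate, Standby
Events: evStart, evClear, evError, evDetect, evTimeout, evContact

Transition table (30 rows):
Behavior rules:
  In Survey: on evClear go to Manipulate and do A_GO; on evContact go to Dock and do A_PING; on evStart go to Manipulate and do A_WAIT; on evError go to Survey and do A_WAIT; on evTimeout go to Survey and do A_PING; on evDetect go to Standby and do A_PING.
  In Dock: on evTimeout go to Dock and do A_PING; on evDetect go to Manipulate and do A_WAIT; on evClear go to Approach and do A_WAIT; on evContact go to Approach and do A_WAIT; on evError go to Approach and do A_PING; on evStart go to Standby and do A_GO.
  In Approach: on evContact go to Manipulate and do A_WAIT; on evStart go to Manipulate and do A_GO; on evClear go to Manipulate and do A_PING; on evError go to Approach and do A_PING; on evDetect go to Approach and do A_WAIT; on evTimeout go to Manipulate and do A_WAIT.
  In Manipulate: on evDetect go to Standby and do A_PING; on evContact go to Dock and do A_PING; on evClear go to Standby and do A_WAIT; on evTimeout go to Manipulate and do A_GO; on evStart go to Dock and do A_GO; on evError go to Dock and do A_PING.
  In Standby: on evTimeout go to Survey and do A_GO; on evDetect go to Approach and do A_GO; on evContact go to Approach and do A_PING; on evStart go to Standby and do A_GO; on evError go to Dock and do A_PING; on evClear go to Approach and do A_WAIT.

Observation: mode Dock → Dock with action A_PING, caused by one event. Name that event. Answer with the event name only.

evTimeout

try evStart: (Dock, evStart) → (Standby, A_GO)
try evClear: (Dock, evClear) → (Approach, A_WAIT)
try evError: (Dock, evError) → (Approach, A_PING)
try evDetect: (Dock, evDetect) → (Manipulate, A_WAIT)
try evTimeout: (Dock, evTimeout) → (Dock, A_PING)  ← matches
try evContact: (Dock, evContact) → (Approach, A_WAIT)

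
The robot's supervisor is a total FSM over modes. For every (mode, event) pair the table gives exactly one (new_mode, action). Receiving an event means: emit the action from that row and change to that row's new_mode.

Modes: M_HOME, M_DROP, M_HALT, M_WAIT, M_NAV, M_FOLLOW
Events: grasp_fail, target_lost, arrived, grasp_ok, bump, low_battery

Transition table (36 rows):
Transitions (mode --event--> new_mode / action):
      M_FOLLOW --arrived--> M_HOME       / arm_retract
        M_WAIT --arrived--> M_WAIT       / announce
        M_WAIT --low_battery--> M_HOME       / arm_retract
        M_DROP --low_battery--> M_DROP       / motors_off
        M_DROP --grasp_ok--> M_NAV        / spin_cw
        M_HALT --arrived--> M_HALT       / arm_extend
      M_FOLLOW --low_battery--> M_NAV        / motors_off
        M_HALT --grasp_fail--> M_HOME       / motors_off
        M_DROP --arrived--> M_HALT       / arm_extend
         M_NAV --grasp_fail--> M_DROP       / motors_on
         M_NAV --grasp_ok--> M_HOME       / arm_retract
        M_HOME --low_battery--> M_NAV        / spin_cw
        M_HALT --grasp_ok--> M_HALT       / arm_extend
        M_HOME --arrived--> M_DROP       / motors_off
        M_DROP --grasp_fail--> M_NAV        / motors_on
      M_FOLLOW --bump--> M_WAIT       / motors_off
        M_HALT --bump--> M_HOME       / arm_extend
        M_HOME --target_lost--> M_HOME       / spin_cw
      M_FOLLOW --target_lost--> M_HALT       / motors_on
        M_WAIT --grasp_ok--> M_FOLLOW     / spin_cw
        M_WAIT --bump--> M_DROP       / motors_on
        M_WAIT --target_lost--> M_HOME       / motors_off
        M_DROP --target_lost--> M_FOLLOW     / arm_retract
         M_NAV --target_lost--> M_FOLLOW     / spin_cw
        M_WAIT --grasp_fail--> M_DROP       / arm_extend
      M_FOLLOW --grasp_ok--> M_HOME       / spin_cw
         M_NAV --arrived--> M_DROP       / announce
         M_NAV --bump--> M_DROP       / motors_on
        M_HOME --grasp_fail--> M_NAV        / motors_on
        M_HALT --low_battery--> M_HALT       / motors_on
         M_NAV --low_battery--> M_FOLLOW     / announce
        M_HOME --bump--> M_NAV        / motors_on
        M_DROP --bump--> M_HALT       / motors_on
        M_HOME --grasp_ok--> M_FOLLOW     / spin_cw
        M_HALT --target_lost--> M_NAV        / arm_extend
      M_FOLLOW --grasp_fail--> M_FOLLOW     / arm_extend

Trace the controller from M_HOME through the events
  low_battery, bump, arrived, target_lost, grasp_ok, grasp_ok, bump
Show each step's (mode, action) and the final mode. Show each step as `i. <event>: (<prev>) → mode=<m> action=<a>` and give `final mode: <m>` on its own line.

final mode: M_WAIT

1. low_battery: (M_HOME) → mode=M_NAV action=spin_cw
2. bump: (M_NAV) → mode=M_DROP action=motors_on
3. arrived: (M_DROP) → mode=M_HALT action=arm_extend
4. target_lost: (M_HALT) → mode=M_NAV action=arm_extend
5. grasp_ok: (M_NAV) → mode=M_HOME action=arm_retract
6. grasp_ok: (M_HOME) → mode=M_FOLLOW action=spin_cw
7. bump: (M_FOLLOW) → mode=M_WAIT action=motors_off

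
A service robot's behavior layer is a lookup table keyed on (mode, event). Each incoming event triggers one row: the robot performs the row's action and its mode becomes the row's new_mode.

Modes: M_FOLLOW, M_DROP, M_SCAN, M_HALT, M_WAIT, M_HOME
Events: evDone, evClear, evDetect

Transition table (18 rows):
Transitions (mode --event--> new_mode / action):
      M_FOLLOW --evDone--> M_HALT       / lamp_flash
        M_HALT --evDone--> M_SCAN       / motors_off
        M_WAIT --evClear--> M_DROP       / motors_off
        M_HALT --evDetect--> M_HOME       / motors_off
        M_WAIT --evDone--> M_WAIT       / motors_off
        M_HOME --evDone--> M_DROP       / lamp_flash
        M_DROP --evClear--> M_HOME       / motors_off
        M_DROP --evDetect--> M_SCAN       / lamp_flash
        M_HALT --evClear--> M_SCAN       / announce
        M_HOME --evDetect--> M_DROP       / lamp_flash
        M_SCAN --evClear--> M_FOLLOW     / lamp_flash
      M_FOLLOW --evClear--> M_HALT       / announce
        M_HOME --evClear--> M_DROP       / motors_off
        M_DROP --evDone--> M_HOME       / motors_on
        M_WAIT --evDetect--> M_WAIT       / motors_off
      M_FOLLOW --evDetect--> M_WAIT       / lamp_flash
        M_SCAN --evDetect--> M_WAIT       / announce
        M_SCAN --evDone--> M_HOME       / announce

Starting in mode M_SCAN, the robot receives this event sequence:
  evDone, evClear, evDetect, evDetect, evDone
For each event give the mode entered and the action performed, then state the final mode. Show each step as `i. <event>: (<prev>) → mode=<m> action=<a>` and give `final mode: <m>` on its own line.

1. evDone: (M_SCAN) → mode=M_HOME action=announce
2. evClear: (M_HOME) → mode=M_DROP action=motors_off
3. evDetect: (M_DROP) → mode=M_SCAN action=lamp_flash
4. evDetect: (M_SCAN) → mode=M_WAIT action=announce
5. evDone: (M_WAIT) → mode=M_WAIT action=motors_off

final mode: M_WAIT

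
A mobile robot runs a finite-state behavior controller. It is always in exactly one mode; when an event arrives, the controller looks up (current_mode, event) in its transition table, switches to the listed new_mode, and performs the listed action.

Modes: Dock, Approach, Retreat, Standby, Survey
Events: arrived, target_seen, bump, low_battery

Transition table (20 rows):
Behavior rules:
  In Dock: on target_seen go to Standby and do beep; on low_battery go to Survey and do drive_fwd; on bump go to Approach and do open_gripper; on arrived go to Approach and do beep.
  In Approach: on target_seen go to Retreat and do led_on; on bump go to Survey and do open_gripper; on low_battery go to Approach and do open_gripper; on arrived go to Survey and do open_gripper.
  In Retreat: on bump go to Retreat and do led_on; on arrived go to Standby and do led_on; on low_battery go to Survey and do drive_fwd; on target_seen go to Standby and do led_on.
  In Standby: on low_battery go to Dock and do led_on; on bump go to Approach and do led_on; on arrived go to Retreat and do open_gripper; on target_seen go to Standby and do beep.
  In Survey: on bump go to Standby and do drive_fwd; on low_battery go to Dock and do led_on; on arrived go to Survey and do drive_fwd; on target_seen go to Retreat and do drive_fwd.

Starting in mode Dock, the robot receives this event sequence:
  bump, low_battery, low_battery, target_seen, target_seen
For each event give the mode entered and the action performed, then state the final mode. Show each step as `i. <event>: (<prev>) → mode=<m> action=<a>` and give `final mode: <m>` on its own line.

final mode: Standby

1. bump: (Dock) → mode=Approach action=open_gripper
2. low_battery: (Approach) → mode=Approach action=open_gripper
3. low_battery: (Approach) → mode=Approach action=open_gripper
4. target_seen: (Approach) → mode=Retreat action=led_on
5. target_seen: (Retreat) → mode=Standby action=led_on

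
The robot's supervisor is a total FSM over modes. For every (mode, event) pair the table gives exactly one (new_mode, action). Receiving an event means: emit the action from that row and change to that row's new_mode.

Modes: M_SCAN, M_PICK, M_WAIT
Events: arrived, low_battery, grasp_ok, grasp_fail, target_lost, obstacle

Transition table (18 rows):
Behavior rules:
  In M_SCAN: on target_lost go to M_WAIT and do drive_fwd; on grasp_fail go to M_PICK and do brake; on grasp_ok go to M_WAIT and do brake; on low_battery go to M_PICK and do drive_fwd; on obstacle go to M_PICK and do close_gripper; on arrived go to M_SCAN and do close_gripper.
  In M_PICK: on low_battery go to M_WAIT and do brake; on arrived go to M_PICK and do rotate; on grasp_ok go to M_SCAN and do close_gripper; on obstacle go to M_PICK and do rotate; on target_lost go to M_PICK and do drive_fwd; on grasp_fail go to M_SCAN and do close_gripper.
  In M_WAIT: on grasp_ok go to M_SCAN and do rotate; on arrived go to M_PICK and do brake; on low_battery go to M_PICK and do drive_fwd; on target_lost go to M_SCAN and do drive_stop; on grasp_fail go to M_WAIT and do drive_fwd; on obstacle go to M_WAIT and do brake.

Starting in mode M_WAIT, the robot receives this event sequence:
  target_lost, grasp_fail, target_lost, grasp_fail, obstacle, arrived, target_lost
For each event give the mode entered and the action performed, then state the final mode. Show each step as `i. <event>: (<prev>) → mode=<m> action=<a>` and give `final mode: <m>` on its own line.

1. target_lost: (M_WAIT) → mode=M_SCAN action=drive_stop
2. grasp_fail: (M_SCAN) → mode=M_PICK action=brake
3. target_lost: (M_PICK) → mode=M_PICK action=drive_fwd
4. grasp_fail: (M_PICK) → mode=M_SCAN action=close_gripper
5. obstacle: (M_SCAN) → mode=M_PICK action=close_gripper
6. arrived: (M_PICK) → mode=M_PICK action=rotate
7. target_lost: (M_PICK) → mode=M_PICK action=drive_fwd

final mode: M_PICK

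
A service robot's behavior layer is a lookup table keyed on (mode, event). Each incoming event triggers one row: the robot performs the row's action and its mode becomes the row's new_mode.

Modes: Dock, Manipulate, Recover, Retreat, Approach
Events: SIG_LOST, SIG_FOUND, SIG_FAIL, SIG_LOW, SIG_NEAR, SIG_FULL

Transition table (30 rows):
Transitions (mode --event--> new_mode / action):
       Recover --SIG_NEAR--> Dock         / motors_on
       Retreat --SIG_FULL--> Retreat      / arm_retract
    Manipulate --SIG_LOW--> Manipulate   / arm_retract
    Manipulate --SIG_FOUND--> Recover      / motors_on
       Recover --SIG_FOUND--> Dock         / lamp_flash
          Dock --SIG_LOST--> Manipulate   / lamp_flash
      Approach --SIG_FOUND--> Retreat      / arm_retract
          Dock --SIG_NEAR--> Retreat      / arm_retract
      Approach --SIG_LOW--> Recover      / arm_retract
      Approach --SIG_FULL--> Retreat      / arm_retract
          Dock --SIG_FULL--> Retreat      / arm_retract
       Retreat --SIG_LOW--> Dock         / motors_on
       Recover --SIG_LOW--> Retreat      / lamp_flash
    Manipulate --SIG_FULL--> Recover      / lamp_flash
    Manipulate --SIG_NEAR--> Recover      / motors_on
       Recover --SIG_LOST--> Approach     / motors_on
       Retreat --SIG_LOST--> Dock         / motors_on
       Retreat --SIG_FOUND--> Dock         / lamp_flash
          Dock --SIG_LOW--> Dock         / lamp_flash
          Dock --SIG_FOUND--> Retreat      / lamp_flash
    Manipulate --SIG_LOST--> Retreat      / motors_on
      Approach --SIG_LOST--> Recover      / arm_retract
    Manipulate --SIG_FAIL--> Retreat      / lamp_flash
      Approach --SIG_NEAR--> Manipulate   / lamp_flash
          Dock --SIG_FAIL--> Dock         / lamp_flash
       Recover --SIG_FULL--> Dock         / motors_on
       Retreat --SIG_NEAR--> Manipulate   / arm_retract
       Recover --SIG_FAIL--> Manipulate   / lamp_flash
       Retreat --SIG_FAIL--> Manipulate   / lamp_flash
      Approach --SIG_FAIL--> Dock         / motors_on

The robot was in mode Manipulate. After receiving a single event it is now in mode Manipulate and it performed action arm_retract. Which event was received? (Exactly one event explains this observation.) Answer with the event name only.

try SIG_LOST: (Manipulate, SIG_LOST) → (Retreat, motors_on)
try SIG_FOUND: (Manipulate, SIG_FOUND) → (Recover, motors_on)
try SIG_FAIL: (Manipulate, SIG_FAIL) → (Retreat, lamp_flash)
try SIG_LOW: (Manipulate, SIG_LOW) → (Manipulate, arm_retract)  ← matches
try SIG_NEAR: (Manipulate, SIG_NEAR) → (Recover, motors_on)
try SIG_FULL: (Manipulate, SIG_FULL) → (Recover, lamp_flash)

SIG_LOW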